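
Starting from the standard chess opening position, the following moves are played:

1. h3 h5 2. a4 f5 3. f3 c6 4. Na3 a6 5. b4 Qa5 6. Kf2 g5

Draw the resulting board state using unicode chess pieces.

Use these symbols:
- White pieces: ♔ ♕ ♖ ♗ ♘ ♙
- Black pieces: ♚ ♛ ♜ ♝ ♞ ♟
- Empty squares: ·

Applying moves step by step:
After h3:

♜ ♞ ♝ ♛ ♚ ♝ ♞ ♜
♟ ♟ ♟ ♟ ♟ ♟ ♟ ♟
· · · · · · · ·
· · · · · · · ·
· · · · · · · ·
· · · · · · · ♙
♙ ♙ ♙ ♙ ♙ ♙ ♙ ·
♖ ♘ ♗ ♕ ♔ ♗ ♘ ♖


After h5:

♜ ♞ ♝ ♛ ♚ ♝ ♞ ♜
♟ ♟ ♟ ♟ ♟ ♟ ♟ ·
· · · · · · · ·
· · · · · · · ♟
· · · · · · · ·
· · · · · · · ♙
♙ ♙ ♙ ♙ ♙ ♙ ♙ ·
♖ ♘ ♗ ♕ ♔ ♗ ♘ ♖


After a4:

♜ ♞ ♝ ♛ ♚ ♝ ♞ ♜
♟ ♟ ♟ ♟ ♟ ♟ ♟ ·
· · · · · · · ·
· · · · · · · ♟
♙ · · · · · · ·
· · · · · · · ♙
· ♙ ♙ ♙ ♙ ♙ ♙ ·
♖ ♘ ♗ ♕ ♔ ♗ ♘ ♖


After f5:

♜ ♞ ♝ ♛ ♚ ♝ ♞ ♜
♟ ♟ ♟ ♟ ♟ · ♟ ·
· · · · · · · ·
· · · · · ♟ · ♟
♙ · · · · · · ·
· · · · · · · ♙
· ♙ ♙ ♙ ♙ ♙ ♙ ·
♖ ♘ ♗ ♕ ♔ ♗ ♘ ♖


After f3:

♜ ♞ ♝ ♛ ♚ ♝ ♞ ♜
♟ ♟ ♟ ♟ ♟ · ♟ ·
· · · · · · · ·
· · · · · ♟ · ♟
♙ · · · · · · ·
· · · · · ♙ · ♙
· ♙ ♙ ♙ ♙ · ♙ ·
♖ ♘ ♗ ♕ ♔ ♗ ♘ ♖


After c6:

♜ ♞ ♝ ♛ ♚ ♝ ♞ ♜
♟ ♟ · ♟ ♟ · ♟ ·
· · ♟ · · · · ·
· · · · · ♟ · ♟
♙ · · · · · · ·
· · · · · ♙ · ♙
· ♙ ♙ ♙ ♙ · ♙ ·
♖ ♘ ♗ ♕ ♔ ♗ ♘ ♖


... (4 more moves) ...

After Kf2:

♜ ♞ ♝ · ♚ ♝ ♞ ♜
· ♟ · ♟ ♟ · ♟ ·
♟ · ♟ · · · · ·
♛ · · · · ♟ · ♟
♙ ♙ · · · · · ·
♘ · · · · ♙ · ♙
· · ♙ ♙ ♙ ♔ ♙ ·
♖ · ♗ ♕ · ♗ ♘ ♖


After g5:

♜ ♞ ♝ · ♚ ♝ ♞ ♜
· ♟ · ♟ ♟ · · ·
♟ · ♟ · · · · ·
♛ · · · · ♟ ♟ ♟
♙ ♙ · · · · · ·
♘ · · · · ♙ · ♙
· · ♙ ♙ ♙ ♔ ♙ ·
♖ · ♗ ♕ · ♗ ♘ ♖



  a b c d e f g h
  ─────────────────
8│♜ ♞ ♝ · ♚ ♝ ♞ ♜│8
7│· ♟ · ♟ ♟ · · ·│7
6│♟ · ♟ · · · · ·│6
5│♛ · · · · ♟ ♟ ♟│5
4│♙ ♙ · · · · · ·│4
3│♘ · · · · ♙ · ♙│3
2│· · ♙ ♙ ♙ ♔ ♙ ·│2
1│♖ · ♗ ♕ · ♗ ♘ ♖│1
  ─────────────────
  a b c d e f g h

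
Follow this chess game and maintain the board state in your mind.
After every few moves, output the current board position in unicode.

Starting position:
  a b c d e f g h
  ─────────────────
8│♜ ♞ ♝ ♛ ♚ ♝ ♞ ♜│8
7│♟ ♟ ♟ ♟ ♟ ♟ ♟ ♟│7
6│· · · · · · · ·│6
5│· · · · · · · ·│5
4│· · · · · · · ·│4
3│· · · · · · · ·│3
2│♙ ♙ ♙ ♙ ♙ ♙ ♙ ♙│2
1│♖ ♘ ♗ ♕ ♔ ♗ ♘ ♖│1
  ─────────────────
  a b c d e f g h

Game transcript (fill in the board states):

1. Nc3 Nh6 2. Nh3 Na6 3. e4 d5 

  a b c d e f g h
  ─────────────────
8│♜ · ♝ ♛ ♚ ♝ · ♜│8
7│♟ ♟ ♟ · ♟ ♟ ♟ ♟│7
6│♞ · · · · · · ♞│6
5│· · · ♟ · · · ·│5
4│· · · · ♙ · · ·│4
3│· · ♘ · · · · ♘│3
2│♙ ♙ ♙ ♙ · ♙ ♙ ♙│2
1│♖ · ♗ ♕ ♔ ♗ · ♖│1
  ─────────────────
  a b c d e f g h

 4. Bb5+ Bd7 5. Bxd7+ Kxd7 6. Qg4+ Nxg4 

  a b c d e f g h
  ─────────────────
8│♜ · · ♛ · ♝ · ♜│8
7│♟ ♟ ♟ ♚ ♟ ♟ ♟ ♟│7
6│♞ · · · · · · ·│6
5│· · · ♟ · · · ·│5
4│· · · · ♙ · ♞ ·│4
3│· · ♘ · · · · ♘│3
2│♙ ♙ ♙ ♙ · ♙ ♙ ♙│2
1│♖ · ♗ · ♔ · · ♖│1
  ─────────────────
  a b c d e f g h

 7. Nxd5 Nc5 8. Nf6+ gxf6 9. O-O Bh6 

  a b c d e f g h
  ─────────────────
8│♜ · · ♛ · · · ♜│8
7│♟ ♟ ♟ ♚ ♟ ♟ · ♟│7
6│· · · · · ♟ · ♝│6
5│· · ♞ · · · · ·│5
4│· · · · ♙ · ♞ ·│4
3│· · · · · · · ♘│3
2│♙ ♙ ♙ ♙ · ♙ ♙ ♙│2
1│♖ · ♗ · · ♖ ♔ ·│1
  ─────────────────
  a b c d e f g h

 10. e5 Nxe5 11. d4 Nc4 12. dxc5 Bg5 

  a b c d e f g h
  ─────────────────
8│♜ · · ♛ · · · ♜│8
7│♟ ♟ ♟ ♚ ♟ ♟ · ♟│7
6│· · · · · ♟ · ·│6
5│· · ♙ · · · ♝ ·│5
4│· · ♞ · · · · ·│4
3│· · · · · · · ♘│3
2│♙ ♙ ♙ · · ♙ ♙ ♙│2
1│♖ · ♗ · · ♖ ♔ ·│1
  ─────────────────
  a b c d e f g h

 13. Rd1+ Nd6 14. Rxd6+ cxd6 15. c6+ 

  a b c d e f g h
  ─────────────────
8│♜ · · ♛ · · · ♜│8
7│♟ ♟ · ♚ ♟ ♟ · ♟│7
6│· · ♙ ♟ · ♟ · ·│6
5│· · · · · · ♝ ·│5
4│· · · · · · · ·│4
3│· · · · · · · ♘│3
2│♙ ♙ ♙ · · ♙ ♙ ♙│2
1│♖ · ♗ · · · ♔ ·│1
  ─────────────────
  a b c d e f g h


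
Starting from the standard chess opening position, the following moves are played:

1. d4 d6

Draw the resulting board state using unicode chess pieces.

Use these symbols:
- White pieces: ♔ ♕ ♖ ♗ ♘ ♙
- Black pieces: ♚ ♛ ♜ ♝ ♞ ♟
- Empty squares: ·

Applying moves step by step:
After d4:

♜ ♞ ♝ ♛ ♚ ♝ ♞ ♜
♟ ♟ ♟ ♟ ♟ ♟ ♟ ♟
· · · · · · · ·
· · · · · · · ·
· · · ♙ · · · ·
· · · · · · · ·
♙ ♙ ♙ · ♙ ♙ ♙ ♙
♖ ♘ ♗ ♕ ♔ ♗ ♘ ♖


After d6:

♜ ♞ ♝ ♛ ♚ ♝ ♞ ♜
♟ ♟ ♟ · ♟ ♟ ♟ ♟
· · · ♟ · · · ·
· · · · · · · ·
· · · ♙ · · · ·
· · · · · · · ·
♙ ♙ ♙ · ♙ ♙ ♙ ♙
♖ ♘ ♗ ♕ ♔ ♗ ♘ ♖



  a b c d e f g h
  ─────────────────
8│♜ ♞ ♝ ♛ ♚ ♝ ♞ ♜│8
7│♟ ♟ ♟ · ♟ ♟ ♟ ♟│7
6│· · · ♟ · · · ·│6
5│· · · · · · · ·│5
4│· · · ♙ · · · ·│4
3│· · · · · · · ·│3
2│♙ ♙ ♙ · ♙ ♙ ♙ ♙│2
1│♖ ♘ ♗ ♕ ♔ ♗ ♘ ♖│1
  ─────────────────
  a b c d e f g h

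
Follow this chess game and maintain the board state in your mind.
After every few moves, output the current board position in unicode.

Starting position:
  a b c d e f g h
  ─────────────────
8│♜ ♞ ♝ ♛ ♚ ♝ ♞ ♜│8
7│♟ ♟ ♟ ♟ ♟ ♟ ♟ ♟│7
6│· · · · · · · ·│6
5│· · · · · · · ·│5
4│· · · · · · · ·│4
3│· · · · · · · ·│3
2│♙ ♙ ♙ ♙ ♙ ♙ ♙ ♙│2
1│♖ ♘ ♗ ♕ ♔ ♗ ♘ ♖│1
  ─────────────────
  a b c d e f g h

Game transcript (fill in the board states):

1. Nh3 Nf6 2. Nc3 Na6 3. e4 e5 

  a b c d e f g h
  ─────────────────
8│♜ · ♝ ♛ ♚ ♝ · ♜│8
7│♟ ♟ ♟ ♟ · ♟ ♟ ♟│7
6│♞ · · · · ♞ · ·│6
5│· · · · ♟ · · ·│5
4│· · · · ♙ · · ·│4
3│· · ♘ · · · · ♘│3
2│♙ ♙ ♙ ♙ · ♙ ♙ ♙│2
1│♖ · ♗ ♕ ♔ ♗ · ♖│1
  ─────────────────
  a b c d e f g h

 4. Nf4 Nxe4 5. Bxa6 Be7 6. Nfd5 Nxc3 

  a b c d e f g h
  ─────────────────
8│♜ · ♝ ♛ ♚ · · ♜│8
7│♟ ♟ ♟ ♟ ♝ ♟ ♟ ♟│7
6│♗ · · · · · · ·│6
5│· · · ♘ ♟ · · ·│5
4│· · · · · · · ·│4
3│· · ♞ · · · · ·│3
2│♙ ♙ ♙ ♙ · ♙ ♙ ♙│2
1│♖ · ♗ ♕ ♔ · · ♖│1
  ─────────────────
  a b c d e f g h

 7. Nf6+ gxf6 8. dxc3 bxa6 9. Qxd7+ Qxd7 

  a b c d e f g h
  ─────────────────
8│♜ · ♝ · ♚ · · ♜│8
7│♟ · ♟ ♛ ♝ ♟ · ♟│7
6│♟ · · · · ♟ · ·│6
5│· · · · ♟ · · ·│5
4│· · · · · · · ·│4
3│· · ♙ · · · · ·│3
2│♙ ♙ ♙ · · ♙ ♙ ♙│2
1│♖ · ♗ · ♔ · · ♖│1
  ─────────────────
  a b c d e f g h

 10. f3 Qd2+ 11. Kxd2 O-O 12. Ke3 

  a b c d e f g h
  ─────────────────
8│♜ · ♝ · · ♜ ♚ ·│8
7│♟ · ♟ · ♝ ♟ · ♟│7
6│♟ · · · · ♟ · ·│6
5│· · · · ♟ · · ·│5
4│· · · · · · · ·│4
3│· · ♙ · ♔ ♙ · ·│3
2│♙ ♙ ♙ · · · ♙ ♙│2
1│♖ · ♗ · · · · ♖│1
  ─────────────────
  a b c d e f g h


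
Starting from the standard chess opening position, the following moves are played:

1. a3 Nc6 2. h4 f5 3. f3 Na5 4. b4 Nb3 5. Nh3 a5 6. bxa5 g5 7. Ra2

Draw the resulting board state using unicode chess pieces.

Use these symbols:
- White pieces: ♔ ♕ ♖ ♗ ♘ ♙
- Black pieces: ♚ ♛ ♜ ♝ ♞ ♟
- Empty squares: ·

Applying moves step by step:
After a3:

♜ ♞ ♝ ♛ ♚ ♝ ♞ ♜
♟ ♟ ♟ ♟ ♟ ♟ ♟ ♟
· · · · · · · ·
· · · · · · · ·
· · · · · · · ·
♙ · · · · · · ·
· ♙ ♙ ♙ ♙ ♙ ♙ ♙
♖ ♘ ♗ ♕ ♔ ♗ ♘ ♖


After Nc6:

♜ · ♝ ♛ ♚ ♝ ♞ ♜
♟ ♟ ♟ ♟ ♟ ♟ ♟ ♟
· · ♞ · · · · ·
· · · · · · · ·
· · · · · · · ·
♙ · · · · · · ·
· ♙ ♙ ♙ ♙ ♙ ♙ ♙
♖ ♘ ♗ ♕ ♔ ♗ ♘ ♖


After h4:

♜ · ♝ ♛ ♚ ♝ ♞ ♜
♟ ♟ ♟ ♟ ♟ ♟ ♟ ♟
· · ♞ · · · · ·
· · · · · · · ·
· · · · · · · ♙
♙ · · · · · · ·
· ♙ ♙ ♙ ♙ ♙ ♙ ·
♖ ♘ ♗ ♕ ♔ ♗ ♘ ♖


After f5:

♜ · ♝ ♛ ♚ ♝ ♞ ♜
♟ ♟ ♟ ♟ ♟ · ♟ ♟
· · ♞ · · · · ·
· · · · · ♟ · ·
· · · · · · · ♙
♙ · · · · · · ·
· ♙ ♙ ♙ ♙ ♙ ♙ ·
♖ ♘ ♗ ♕ ♔ ♗ ♘ ♖


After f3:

♜ · ♝ ♛ ♚ ♝ ♞ ♜
♟ ♟ ♟ ♟ ♟ · ♟ ♟
· · ♞ · · · · ·
· · · · · ♟ · ·
· · · · · · · ♙
♙ · · · · ♙ · ·
· ♙ ♙ ♙ ♙ · ♙ ·
♖ ♘ ♗ ♕ ♔ ♗ ♘ ♖


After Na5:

♜ · ♝ ♛ ♚ ♝ ♞ ♜
♟ ♟ ♟ ♟ ♟ · ♟ ♟
· · · · · · · ·
♞ · · · · ♟ · ·
· · · · · · · ♙
♙ · · · · ♙ · ·
· ♙ ♙ ♙ ♙ · ♙ ·
♖ ♘ ♗ ♕ ♔ ♗ ♘ ♖


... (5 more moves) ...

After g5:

♜ · ♝ ♛ ♚ ♝ ♞ ♜
· ♟ ♟ ♟ ♟ · · ♟
· · · · · · · ·
♙ · · · · ♟ ♟ ·
· · · · · · · ♙
♙ ♞ · · · ♙ · ♘
· · ♙ ♙ ♙ · ♙ ·
♖ ♘ ♗ ♕ ♔ ♗ · ♖


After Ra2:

♜ · ♝ ♛ ♚ ♝ ♞ ♜
· ♟ ♟ ♟ ♟ · · ♟
· · · · · · · ·
♙ · · · · ♟ ♟ ·
· · · · · · · ♙
♙ ♞ · · · ♙ · ♘
♖ · ♙ ♙ ♙ · ♙ ·
· ♘ ♗ ♕ ♔ ♗ · ♖



  a b c d e f g h
  ─────────────────
8│♜ · ♝ ♛ ♚ ♝ ♞ ♜│8
7│· ♟ ♟ ♟ ♟ · · ♟│7
6│· · · · · · · ·│6
5│♙ · · · · ♟ ♟ ·│5
4│· · · · · · · ♙│4
3│♙ ♞ · · · ♙ · ♘│3
2│♖ · ♙ ♙ ♙ · ♙ ·│2
1│· ♘ ♗ ♕ ♔ ♗ · ♖│1
  ─────────────────
  a b c d e f g h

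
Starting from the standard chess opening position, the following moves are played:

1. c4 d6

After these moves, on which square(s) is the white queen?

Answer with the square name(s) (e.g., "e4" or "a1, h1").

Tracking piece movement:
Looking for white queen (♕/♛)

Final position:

  a b c d e f g h
  ─────────────────
8│♜ ♞ ♝ ♛ ♚ ♝ ♞ ♜│8
7│♟ ♟ ♟ · ♟ ♟ ♟ ♟│7
6│· · · ♟ · · · ·│6
5│· · · · · · · ·│5
4│· · ♙ · · · · ·│4
3│· · · · · · · ·│3
2│♙ ♙ · ♙ ♙ ♙ ♙ ♙│2
1│♖ ♘ ♗ ♕ ♔ ♗ ♘ ♖│1
  ─────────────────
  a b c d e f g h


d1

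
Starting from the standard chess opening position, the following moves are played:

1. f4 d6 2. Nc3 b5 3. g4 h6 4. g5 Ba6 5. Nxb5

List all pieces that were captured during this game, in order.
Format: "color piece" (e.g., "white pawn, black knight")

Tracking captures:
  Nxb5: captured black pawn

black pawn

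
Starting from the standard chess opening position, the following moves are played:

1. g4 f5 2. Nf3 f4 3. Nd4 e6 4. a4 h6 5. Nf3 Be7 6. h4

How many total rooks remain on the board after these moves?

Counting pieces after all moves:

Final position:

  a b c d e f g h
  ─────────────────
8│♜ ♞ ♝ ♛ ♚ · ♞ ♜│8
7│♟ ♟ ♟ ♟ ♝ · ♟ ·│7
6│· · · · ♟ · · ♟│6
5│· · · · · · · ·│5
4│♙ · · · · ♟ ♙ ♙│4
3│· · · · · ♘ · ·│3
2│· ♙ ♙ ♙ ♙ ♙ · ·│2
1│♖ ♘ ♗ ♕ ♔ ♗ · ♖│1
  ─────────────────
  a b c d e f g h


4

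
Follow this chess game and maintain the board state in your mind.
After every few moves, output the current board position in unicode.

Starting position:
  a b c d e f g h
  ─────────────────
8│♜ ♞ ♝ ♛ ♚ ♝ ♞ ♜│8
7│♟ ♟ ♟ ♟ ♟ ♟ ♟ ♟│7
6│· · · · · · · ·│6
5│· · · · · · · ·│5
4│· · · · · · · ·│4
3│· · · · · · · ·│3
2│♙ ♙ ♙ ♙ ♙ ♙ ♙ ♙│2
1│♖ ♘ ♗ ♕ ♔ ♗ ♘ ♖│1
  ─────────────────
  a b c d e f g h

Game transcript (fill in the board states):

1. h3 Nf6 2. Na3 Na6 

  a b c d e f g h
  ─────────────────
8│♜ · ♝ ♛ ♚ ♝ · ♜│8
7│♟ ♟ ♟ ♟ ♟ ♟ ♟ ♟│7
6│♞ · · · · ♞ · ·│6
5│· · · · · · · ·│5
4│· · · · · · · ·│4
3│♘ · · · · · · ♙│3
2│♙ ♙ ♙ ♙ ♙ ♙ ♙ ·│2
1│♖ · ♗ ♕ ♔ ♗ ♘ ♖│1
  ─────────────────
  a b c d e f g h

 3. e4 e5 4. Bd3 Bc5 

  a b c d e f g h
  ─────────────────
8│♜ · ♝ ♛ ♚ · · ♜│8
7│♟ ♟ ♟ ♟ · ♟ ♟ ♟│7
6│♞ · · · · ♞ · ·│6
5│· · ♝ · ♟ · · ·│5
4│· · · · ♙ · · ·│4
3│♘ · · ♗ · · · ♙│3
2│♙ ♙ ♙ ♙ · ♙ ♙ ·│2
1│♖ · ♗ ♕ ♔ · ♘ ♖│1
  ─────────────────
  a b c d e f g h

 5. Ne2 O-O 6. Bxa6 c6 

  a b c d e f g h
  ─────────────────
8│♜ · ♝ ♛ · ♜ ♚ ·│8
7│♟ ♟ · ♟ · ♟ ♟ ♟│7
6│♗ · ♟ · · ♞ · ·│6
5│· · ♝ · ♟ · · ·│5
4│· · · · ♙ · · ·│4
3│♘ · · · · · · ♙│3
2│♙ ♙ ♙ ♙ ♘ ♙ ♙ ·│2
1│♖ · ♗ ♕ ♔ · · ♖│1
  ─────────────────
  a b c d e f g h

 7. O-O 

  a b c d e f g h
  ─────────────────
8│♜ · ♝ ♛ · ♜ ♚ ·│8
7│♟ ♟ · ♟ · ♟ ♟ ♟│7
6│♗ · ♟ · · ♞ · ·│6
5│· · ♝ · ♟ · · ·│5
4│· · · · ♙ · · ·│4
3│♘ · · · · · · ♙│3
2│♙ ♙ ♙ ♙ ♘ ♙ ♙ ·│2
1│♖ · ♗ ♕ · ♖ ♔ ·│1
  ─────────────────
  a b c d e f g h


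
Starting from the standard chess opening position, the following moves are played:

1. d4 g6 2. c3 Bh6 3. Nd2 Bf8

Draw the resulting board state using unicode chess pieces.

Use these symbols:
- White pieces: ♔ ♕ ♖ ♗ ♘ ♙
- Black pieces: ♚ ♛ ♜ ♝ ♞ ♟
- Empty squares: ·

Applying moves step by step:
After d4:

♜ ♞ ♝ ♛ ♚ ♝ ♞ ♜
♟ ♟ ♟ ♟ ♟ ♟ ♟ ♟
· · · · · · · ·
· · · · · · · ·
· · · ♙ · · · ·
· · · · · · · ·
♙ ♙ ♙ · ♙ ♙ ♙ ♙
♖ ♘ ♗ ♕ ♔ ♗ ♘ ♖


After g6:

♜ ♞ ♝ ♛ ♚ ♝ ♞ ♜
♟ ♟ ♟ ♟ ♟ ♟ · ♟
· · · · · · ♟ ·
· · · · · · · ·
· · · ♙ · · · ·
· · · · · · · ·
♙ ♙ ♙ · ♙ ♙ ♙ ♙
♖ ♘ ♗ ♕ ♔ ♗ ♘ ♖


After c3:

♜ ♞ ♝ ♛ ♚ ♝ ♞ ♜
♟ ♟ ♟ ♟ ♟ ♟ · ♟
· · · · · · ♟ ·
· · · · · · · ·
· · · ♙ · · · ·
· · ♙ · · · · ·
♙ ♙ · · ♙ ♙ ♙ ♙
♖ ♘ ♗ ♕ ♔ ♗ ♘ ♖


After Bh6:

♜ ♞ ♝ ♛ ♚ · ♞ ♜
♟ ♟ ♟ ♟ ♟ ♟ · ♟
· · · · · · ♟ ♝
· · · · · · · ·
· · · ♙ · · · ·
· · ♙ · · · · ·
♙ ♙ · · ♙ ♙ ♙ ♙
♖ ♘ ♗ ♕ ♔ ♗ ♘ ♖


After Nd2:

♜ ♞ ♝ ♛ ♚ · ♞ ♜
♟ ♟ ♟ ♟ ♟ ♟ · ♟
· · · · · · ♟ ♝
· · · · · · · ·
· · · ♙ · · · ·
· · ♙ · · · · ·
♙ ♙ · ♘ ♙ ♙ ♙ ♙
♖ · ♗ ♕ ♔ ♗ ♘ ♖


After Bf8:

♜ ♞ ♝ ♛ ♚ ♝ ♞ ♜
♟ ♟ ♟ ♟ ♟ ♟ · ♟
· · · · · · ♟ ·
· · · · · · · ·
· · · ♙ · · · ·
· · ♙ · · · · ·
♙ ♙ · ♘ ♙ ♙ ♙ ♙
♖ · ♗ ♕ ♔ ♗ ♘ ♖



  a b c d e f g h
  ─────────────────
8│♜ ♞ ♝ ♛ ♚ ♝ ♞ ♜│8
7│♟ ♟ ♟ ♟ ♟ ♟ · ♟│7
6│· · · · · · ♟ ·│6
5│· · · · · · · ·│5
4│· · · ♙ · · · ·│4
3│· · ♙ · · · · ·│3
2│♙ ♙ · ♘ ♙ ♙ ♙ ♙│2
1│♖ · ♗ ♕ ♔ ♗ ♘ ♖│1
  ─────────────────
  a b c d e f g h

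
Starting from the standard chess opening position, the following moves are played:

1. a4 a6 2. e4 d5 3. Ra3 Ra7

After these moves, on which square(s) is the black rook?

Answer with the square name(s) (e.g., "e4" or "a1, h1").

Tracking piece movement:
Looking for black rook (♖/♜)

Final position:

  a b c d e f g h
  ─────────────────
8│· ♞ ♝ ♛ ♚ ♝ ♞ ♜│8
7│♜ ♟ ♟ · ♟ ♟ ♟ ♟│7
6│♟ · · · · · · ·│6
5│· · · ♟ · · · ·│5
4│♙ · · · ♙ · · ·│4
3│♖ · · · · · · ·│3
2│· ♙ ♙ ♙ · ♙ ♙ ♙│2
1│· ♘ ♗ ♕ ♔ ♗ ♘ ♖│1
  ─────────────────
  a b c d e f g h


a7, h8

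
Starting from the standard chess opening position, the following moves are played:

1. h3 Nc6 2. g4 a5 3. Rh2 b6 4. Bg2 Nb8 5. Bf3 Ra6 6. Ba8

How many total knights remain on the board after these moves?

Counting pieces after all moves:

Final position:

  a b c d e f g h
  ─────────────────
8│♗ ♞ ♝ ♛ ♚ ♝ ♞ ♜│8
7│· · ♟ ♟ ♟ ♟ ♟ ♟│7
6│♜ ♟ · · · · · ·│6
5│♟ · · · · · · ·│5
4│· · · · · · ♙ ·│4
3│· · · · · · · ♙│3
2│♙ ♙ ♙ ♙ ♙ ♙ · ♖│2
1│♖ ♘ ♗ ♕ ♔ · ♘ ·│1
  ─────────────────
  a b c d e f g h


4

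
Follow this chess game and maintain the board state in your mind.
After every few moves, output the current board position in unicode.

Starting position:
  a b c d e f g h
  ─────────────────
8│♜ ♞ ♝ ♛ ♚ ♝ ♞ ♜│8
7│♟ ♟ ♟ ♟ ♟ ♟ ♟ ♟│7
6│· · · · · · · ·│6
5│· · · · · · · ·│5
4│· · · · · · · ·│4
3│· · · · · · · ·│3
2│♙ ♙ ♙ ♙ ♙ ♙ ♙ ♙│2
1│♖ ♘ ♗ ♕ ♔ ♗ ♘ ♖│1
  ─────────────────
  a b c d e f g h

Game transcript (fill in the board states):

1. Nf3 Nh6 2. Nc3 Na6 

  a b c d e f g h
  ─────────────────
8│♜ · ♝ ♛ ♚ ♝ · ♜│8
7│♟ ♟ ♟ ♟ ♟ ♟ ♟ ♟│7
6│♞ · · · · · · ♞│6
5│· · · · · · · ·│5
4│· · · · · · · ·│4
3│· · ♘ · · ♘ · ·│3
2│♙ ♙ ♙ ♙ ♙ ♙ ♙ ♙│2
1│♖ · ♗ ♕ ♔ ♗ · ♖│1
  ─────────────────
  a b c d e f g h

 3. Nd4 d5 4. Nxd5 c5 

  a b c d e f g h
  ─────────────────
8│♜ · ♝ ♛ ♚ ♝ · ♜│8
7│♟ ♟ · · ♟ ♟ ♟ ♟│7
6│♞ · · · · · · ♞│6
5│· · ♟ ♘ · · · ·│5
4│· · · ♘ · · · ·│4
3│· · · · · · · ·│3
2│♙ ♙ ♙ ♙ ♙ ♙ ♙ ♙│2
1│♖ · ♗ ♕ ♔ ♗ · ♖│1
  ─────────────────
  a b c d e f g h

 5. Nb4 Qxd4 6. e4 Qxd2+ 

  a b c d e f g h
  ─────────────────
8│♜ · ♝ · ♚ ♝ · ♜│8
7│♟ ♟ · · ♟ ♟ ♟ ♟│7
6│♞ · · · · · · ♞│6
5│· · ♟ · · · · ·│5
4│· ♘ · · ♙ · · ·│4
3│· · · · · · · ·│3
2│♙ ♙ ♙ ♛ · ♙ ♙ ♙│2
1│♖ · ♗ ♕ ♔ ♗ · ♖│1
  ─────────────────
  a b c d e f g h

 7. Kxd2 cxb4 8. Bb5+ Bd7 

  a b c d e f g h
  ─────────────────
8│♜ · · · ♚ ♝ · ♜│8
7│♟ ♟ · ♝ ♟ ♟ ♟ ♟│7
6│♞ · · · · · · ♞│6
5│· ♗ · · · · · ·│5
4│· ♟ · · ♙ · · ·│4
3│· · · · · · · ·│3
2│♙ ♙ ♙ ♔ · ♙ ♙ ♙│2
1│♖ · ♗ ♕ · · · ♖│1
  ─────────────────
  a b c d e f g h



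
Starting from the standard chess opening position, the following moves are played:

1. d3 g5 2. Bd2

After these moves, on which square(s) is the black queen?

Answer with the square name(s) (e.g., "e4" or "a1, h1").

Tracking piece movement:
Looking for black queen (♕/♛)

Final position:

  a b c d e f g h
  ─────────────────
8│♜ ♞ ♝ ♛ ♚ ♝ ♞ ♜│8
7│♟ ♟ ♟ ♟ ♟ ♟ · ♟│7
6│· · · · · · · ·│6
5│· · · · · · ♟ ·│5
4│· · · · · · · ·│4
3│· · · ♙ · · · ·│3
2│♙ ♙ ♙ ♗ ♙ ♙ ♙ ♙│2
1│♖ ♘ · ♕ ♔ ♗ ♘ ♖│1
  ─────────────────
  a b c d e f g h


d8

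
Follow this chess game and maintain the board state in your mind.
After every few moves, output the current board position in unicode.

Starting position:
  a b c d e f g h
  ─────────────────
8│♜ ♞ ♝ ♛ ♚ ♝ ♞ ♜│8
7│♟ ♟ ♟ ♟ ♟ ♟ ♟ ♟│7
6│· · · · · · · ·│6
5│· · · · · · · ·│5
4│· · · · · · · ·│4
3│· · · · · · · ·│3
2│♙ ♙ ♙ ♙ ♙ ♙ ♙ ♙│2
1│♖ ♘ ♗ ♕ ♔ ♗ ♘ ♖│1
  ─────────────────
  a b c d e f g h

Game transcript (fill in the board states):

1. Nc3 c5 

  a b c d e f g h
  ─────────────────
8│♜ ♞ ♝ ♛ ♚ ♝ ♞ ♜│8
7│♟ ♟ · ♟ ♟ ♟ ♟ ♟│7
6│· · · · · · · ·│6
5│· · ♟ · · · · ·│5
4│· · · · · · · ·│4
3│· · ♘ · · · · ·│3
2│♙ ♙ ♙ ♙ ♙ ♙ ♙ ♙│2
1│♖ · ♗ ♕ ♔ ♗ ♘ ♖│1
  ─────────────────
  a b c d e f g h

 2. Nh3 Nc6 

  a b c d e f g h
  ─────────────────
8│♜ · ♝ ♛ ♚ ♝ ♞ ♜│8
7│♟ ♟ · ♟ ♟ ♟ ♟ ♟│7
6│· · ♞ · · · · ·│6
5│· · ♟ · · · · ·│5
4│· · · · · · · ·│4
3│· · ♘ · · · · ♘│3
2│♙ ♙ ♙ ♙ ♙ ♙ ♙ ♙│2
1│♖ · ♗ ♕ ♔ ♗ · ♖│1
  ─────────────────
  a b c d e f g h

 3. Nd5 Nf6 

  a b c d e f g h
  ─────────────────
8│♜ · ♝ ♛ ♚ ♝ · ♜│8
7│♟ ♟ · ♟ ♟ ♟ ♟ ♟│7
6│· · ♞ · · ♞ · ·│6
5│· · ♟ ♘ · · · ·│5
4│· · · · · · · ·│4
3│· · · · · · · ♘│3
2│♙ ♙ ♙ ♙ ♙ ♙ ♙ ♙│2
1│♖ · ♗ ♕ ♔ ♗ · ♖│1
  ─────────────────
  a b c d e f g h



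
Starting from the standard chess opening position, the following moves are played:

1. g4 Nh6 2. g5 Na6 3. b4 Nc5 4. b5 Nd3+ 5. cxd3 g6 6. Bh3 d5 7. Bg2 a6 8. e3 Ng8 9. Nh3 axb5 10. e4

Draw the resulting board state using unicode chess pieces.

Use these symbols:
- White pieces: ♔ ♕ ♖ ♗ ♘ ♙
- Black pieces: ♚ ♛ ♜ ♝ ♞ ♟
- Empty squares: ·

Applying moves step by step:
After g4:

♜ ♞ ♝ ♛ ♚ ♝ ♞ ♜
♟ ♟ ♟ ♟ ♟ ♟ ♟ ♟
· · · · · · · ·
· · · · · · · ·
· · · · · · ♙ ·
· · · · · · · ·
♙ ♙ ♙ ♙ ♙ ♙ · ♙
♖ ♘ ♗ ♕ ♔ ♗ ♘ ♖


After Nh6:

♜ ♞ ♝ ♛ ♚ ♝ · ♜
♟ ♟ ♟ ♟ ♟ ♟ ♟ ♟
· · · · · · · ♞
· · · · · · · ·
· · · · · · ♙ ·
· · · · · · · ·
♙ ♙ ♙ ♙ ♙ ♙ · ♙
♖ ♘ ♗ ♕ ♔ ♗ ♘ ♖


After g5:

♜ ♞ ♝ ♛ ♚ ♝ · ♜
♟ ♟ ♟ ♟ ♟ ♟ ♟ ♟
· · · · · · · ♞
· · · · · · ♙ ·
· · · · · · · ·
· · · · · · · ·
♙ ♙ ♙ ♙ ♙ ♙ · ♙
♖ ♘ ♗ ♕ ♔ ♗ ♘ ♖


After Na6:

♜ · ♝ ♛ ♚ ♝ · ♜
♟ ♟ ♟ ♟ ♟ ♟ ♟ ♟
♞ · · · · · · ♞
· · · · · · ♙ ·
· · · · · · · ·
· · · · · · · ·
♙ ♙ ♙ ♙ ♙ ♙ · ♙
♖ ♘ ♗ ♕ ♔ ♗ ♘ ♖


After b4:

♜ · ♝ ♛ ♚ ♝ · ♜
♟ ♟ ♟ ♟ ♟ ♟ ♟ ♟
♞ · · · · · · ♞
· · · · · · ♙ ·
· ♙ · · · · · ·
· · · · · · · ·
♙ · ♙ ♙ ♙ ♙ · ♙
♖ ♘ ♗ ♕ ♔ ♗ ♘ ♖


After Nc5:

♜ · ♝ ♛ ♚ ♝ · ♜
♟ ♟ ♟ ♟ ♟ ♟ ♟ ♟
· · · · · · · ♞
· · ♞ · · · ♙ ·
· ♙ · · · · · ·
· · · · · · · ·
♙ · ♙ ♙ ♙ ♙ · ♙
♖ ♘ ♗ ♕ ♔ ♗ ♘ ♖


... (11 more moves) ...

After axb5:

♜ · ♝ ♛ ♚ ♝ ♞ ♜
· ♟ ♟ · ♟ ♟ · ♟
· · · · · · ♟ ·
· ♟ · ♟ · · ♙ ·
· · · · · · · ·
· · · ♙ ♙ · · ♘
♙ · · ♙ · ♙ ♗ ♙
♖ ♘ ♗ ♕ ♔ · · ♖


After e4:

♜ · ♝ ♛ ♚ ♝ ♞ ♜
· ♟ ♟ · ♟ ♟ · ♟
· · · · · · ♟ ·
· ♟ · ♟ · · ♙ ·
· · · · ♙ · · ·
· · · ♙ · · · ♘
♙ · · ♙ · ♙ ♗ ♙
♖ ♘ ♗ ♕ ♔ · · ♖



  a b c d e f g h
  ─────────────────
8│♜ · ♝ ♛ ♚ ♝ ♞ ♜│8
7│· ♟ ♟ · ♟ ♟ · ♟│7
6│· · · · · · ♟ ·│6
5│· ♟ · ♟ · · ♙ ·│5
4│· · · · ♙ · · ·│4
3│· · · ♙ · · · ♘│3
2│♙ · · ♙ · ♙ ♗ ♙│2
1│♖ ♘ ♗ ♕ ♔ · · ♖│1
  ─────────────────
  a b c d e f g h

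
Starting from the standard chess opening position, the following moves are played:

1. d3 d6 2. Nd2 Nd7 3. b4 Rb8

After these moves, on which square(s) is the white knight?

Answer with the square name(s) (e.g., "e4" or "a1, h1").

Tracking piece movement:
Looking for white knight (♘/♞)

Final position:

  a b c d e f g h
  ─────────────────
8│· ♜ ♝ ♛ ♚ ♝ ♞ ♜│8
7│♟ ♟ ♟ ♞ ♟ ♟ ♟ ♟│7
6│· · · ♟ · · · ·│6
5│· · · · · · · ·│5
4│· ♙ · · · · · ·│4
3│· · · ♙ · · · ·│3
2│♙ · ♙ ♘ ♙ ♙ ♙ ♙│2
1│♖ · ♗ ♕ ♔ ♗ ♘ ♖│1
  ─────────────────
  a b c d e f g h


d2, g1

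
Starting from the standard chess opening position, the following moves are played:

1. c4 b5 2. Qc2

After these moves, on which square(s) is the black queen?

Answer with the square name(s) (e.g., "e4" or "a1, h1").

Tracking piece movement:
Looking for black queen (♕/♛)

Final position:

  a b c d e f g h
  ─────────────────
8│♜ ♞ ♝ ♛ ♚ ♝ ♞ ♜│8
7│♟ · ♟ ♟ ♟ ♟ ♟ ♟│7
6│· · · · · · · ·│6
5│· ♟ · · · · · ·│5
4│· · ♙ · · · · ·│4
3│· · · · · · · ·│3
2│♙ ♙ ♕ ♙ ♙ ♙ ♙ ♙│2
1│♖ ♘ ♗ · ♔ ♗ ♘ ♖│1
  ─────────────────
  a b c d e f g h


d8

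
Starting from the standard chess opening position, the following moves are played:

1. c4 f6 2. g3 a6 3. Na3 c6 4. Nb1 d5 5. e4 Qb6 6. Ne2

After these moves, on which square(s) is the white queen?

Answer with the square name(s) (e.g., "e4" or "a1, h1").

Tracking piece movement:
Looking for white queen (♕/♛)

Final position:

  a b c d e f g h
  ─────────────────
8│♜ ♞ ♝ · ♚ ♝ ♞ ♜│8
7│· ♟ · · ♟ · ♟ ♟│7
6│♟ ♛ ♟ · · ♟ · ·│6
5│· · · ♟ · · · ·│5
4│· · ♙ · ♙ · · ·│4
3│· · · · · · ♙ ·│3
2│♙ ♙ · ♙ ♘ ♙ · ♙│2
1│♖ ♘ ♗ ♕ ♔ ♗ · ♖│1
  ─────────────────
  a b c d e f g h


d1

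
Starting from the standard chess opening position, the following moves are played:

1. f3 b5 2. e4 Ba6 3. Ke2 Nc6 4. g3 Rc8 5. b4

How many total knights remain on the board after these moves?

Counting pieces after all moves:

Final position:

  a b c d e f g h
  ─────────────────
8│· · ♜ ♛ ♚ ♝ ♞ ♜│8
7│♟ · ♟ ♟ ♟ ♟ ♟ ♟│7
6│♝ · ♞ · · · · ·│6
5│· ♟ · · · · · ·│5
4│· ♙ · · ♙ · · ·│4
3│· · · · · ♙ ♙ ·│3
2│♙ · ♙ ♙ ♔ · · ♙│2
1│♖ ♘ ♗ ♕ · ♗ ♘ ♖│1
  ─────────────────
  a b c d e f g h


4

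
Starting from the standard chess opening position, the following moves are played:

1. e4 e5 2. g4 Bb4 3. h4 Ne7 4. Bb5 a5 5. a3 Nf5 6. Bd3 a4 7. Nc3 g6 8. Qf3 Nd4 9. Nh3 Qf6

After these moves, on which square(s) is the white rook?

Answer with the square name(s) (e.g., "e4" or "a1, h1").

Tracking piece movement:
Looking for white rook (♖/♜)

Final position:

  a b c d e f g h
  ─────────────────
8│♜ ♞ ♝ · ♚ · · ♜│8
7│· ♟ ♟ ♟ · ♟ · ♟│7
6│· · · · · ♛ ♟ ·│6
5│· · · · ♟ · · ·│5
4│♟ ♝ · ♞ ♙ · ♙ ♙│4
3│♙ · ♘ ♗ · ♕ · ♘│3
2│· ♙ ♙ ♙ · ♙ · ·│2
1│♖ · ♗ · ♔ · · ♖│1
  ─────────────────
  a b c d e f g h


a1, h1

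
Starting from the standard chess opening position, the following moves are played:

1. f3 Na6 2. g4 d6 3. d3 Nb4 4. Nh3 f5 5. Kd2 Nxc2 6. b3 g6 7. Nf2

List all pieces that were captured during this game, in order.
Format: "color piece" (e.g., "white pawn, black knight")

Tracking captures:
  Nxc2: captured white pawn

white pawn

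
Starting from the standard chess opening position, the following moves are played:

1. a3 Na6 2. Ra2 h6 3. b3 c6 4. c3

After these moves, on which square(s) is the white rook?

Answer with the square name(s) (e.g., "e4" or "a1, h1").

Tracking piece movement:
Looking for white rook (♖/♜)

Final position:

  a b c d e f g h
  ─────────────────
8│♜ · ♝ ♛ ♚ ♝ ♞ ♜│8
7│♟ ♟ · ♟ ♟ ♟ ♟ ·│7
6│♞ · ♟ · · · · ♟│6
5│· · · · · · · ·│5
4│· · · · · · · ·│4
3│♙ ♙ ♙ · · · · ·│3
2│♖ · · ♙ ♙ ♙ ♙ ♙│2
1│· ♘ ♗ ♕ ♔ ♗ ♘ ♖│1
  ─────────────────
  a b c d e f g h


a2, h1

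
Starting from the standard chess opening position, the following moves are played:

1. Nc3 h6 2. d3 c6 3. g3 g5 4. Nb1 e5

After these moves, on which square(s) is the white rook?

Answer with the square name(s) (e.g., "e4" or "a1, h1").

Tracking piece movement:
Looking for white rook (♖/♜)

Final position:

  a b c d e f g h
  ─────────────────
8│♜ ♞ ♝ ♛ ♚ ♝ ♞ ♜│8
7│♟ ♟ · ♟ · ♟ · ·│7
6│· · ♟ · · · · ♟│6
5│· · · · ♟ · ♟ ·│5
4│· · · · · · · ·│4
3│· · · ♙ · · ♙ ·│3
2│♙ ♙ ♙ · ♙ ♙ · ♙│2
1│♖ ♘ ♗ ♕ ♔ ♗ ♘ ♖│1
  ─────────────────
  a b c d e f g h


a1, h1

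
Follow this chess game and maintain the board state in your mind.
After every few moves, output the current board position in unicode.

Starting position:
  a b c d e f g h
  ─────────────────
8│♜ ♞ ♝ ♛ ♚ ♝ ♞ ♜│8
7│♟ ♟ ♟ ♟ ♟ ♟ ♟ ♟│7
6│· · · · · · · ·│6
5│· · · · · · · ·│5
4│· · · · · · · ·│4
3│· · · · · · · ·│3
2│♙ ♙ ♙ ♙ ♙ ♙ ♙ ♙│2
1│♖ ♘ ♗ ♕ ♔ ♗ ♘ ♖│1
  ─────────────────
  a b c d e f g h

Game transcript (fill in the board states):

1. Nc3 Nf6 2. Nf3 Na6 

  a b c d e f g h
  ─────────────────
8│♜ · ♝ ♛ ♚ ♝ · ♜│8
7│♟ ♟ ♟ ♟ ♟ ♟ ♟ ♟│7
6│♞ · · · · ♞ · ·│6
5│· · · · · · · ·│5
4│· · · · · · · ·│4
3│· · ♘ · · ♘ · ·│3
2│♙ ♙ ♙ ♙ ♙ ♙ ♙ ♙│2
1│♖ · ♗ ♕ ♔ ♗ · ♖│1
  ─────────────────
  a b c d e f g h

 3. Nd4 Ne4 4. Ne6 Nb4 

  a b c d e f g h
  ─────────────────
8│♜ · ♝ ♛ ♚ ♝ · ♜│8
7│♟ ♟ ♟ ♟ ♟ ♟ ♟ ♟│7
6│· · · · ♘ · · ·│6
5│· · · · · · · ·│5
4│· ♞ · · ♞ · · ·│4
3│· · ♘ · · · · ·│3
2│♙ ♙ ♙ ♙ ♙ ♙ ♙ ♙│2
1│♖ · ♗ ♕ ♔ ♗ · ♖│1
  ─────────────────
  a b c d e f g h

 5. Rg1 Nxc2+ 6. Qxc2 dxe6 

  a b c d e f g h
  ─────────────────
8│♜ · ♝ ♛ ♚ ♝ · ♜│8
7│♟ ♟ ♟ · ♟ ♟ ♟ ♟│7
6│· · · · ♟ · · ·│6
5│· · · · · · · ·│5
4│· · · · ♞ · · ·│4
3│· · ♘ · · · · ·│3
2│♙ ♙ ♕ ♙ ♙ ♙ ♙ ♙│2
1│♖ · ♗ · ♔ ♗ ♖ ·│1
  ─────────────────
  a b c d e f g h

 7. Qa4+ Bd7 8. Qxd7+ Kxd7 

  a b c d e f g h
  ─────────────────
8│♜ · · ♛ · ♝ · ♜│8
7│♟ ♟ ♟ ♚ ♟ ♟ ♟ ♟│7
6│· · · · ♟ · · ·│6
5│· · · · · · · ·│5
4│· · · · ♞ · · ·│4
3│· · ♘ · · · · ·│3
2│♙ ♙ · ♙ ♙ ♙ ♙ ♙│2
1│♖ · ♗ · ♔ ♗ ♖ ·│1
  ─────────────────
  a b c d e f g h

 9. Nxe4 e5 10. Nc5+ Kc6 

  a b c d e f g h
  ─────────────────
8│♜ · · ♛ · ♝ · ♜│8
7│♟ ♟ ♟ · ♟ ♟ ♟ ♟│7
6│· · ♚ · · · · ·│6
5│· · ♘ · ♟ · · ·│5
4│· · · · · · · ·│4
3│· · · · · · · ·│3
2│♙ ♙ · ♙ ♙ ♙ ♙ ♙│2
1│♖ · ♗ · ♔ ♗ ♖ ·│1
  ─────────────────
  a b c d e f g h



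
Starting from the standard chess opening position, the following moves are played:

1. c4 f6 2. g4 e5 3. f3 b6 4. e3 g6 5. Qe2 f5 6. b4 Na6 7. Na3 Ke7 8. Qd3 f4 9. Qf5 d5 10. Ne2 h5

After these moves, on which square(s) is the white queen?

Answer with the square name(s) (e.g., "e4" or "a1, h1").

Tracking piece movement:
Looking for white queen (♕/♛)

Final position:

  a b c d e f g h
  ─────────────────
8│♜ · ♝ ♛ · ♝ ♞ ♜│8
7│♟ · ♟ · ♚ · · ·│7
6│♞ ♟ · · · · ♟ ·│6
5│· · · ♟ ♟ ♕ · ♟│5
4│· ♙ ♙ · · ♟ ♙ ·│4
3│♘ · · · ♙ ♙ · ·│3
2│♙ · · ♙ ♘ · · ♙│2
1│♖ · ♗ · ♔ ♗ · ♖│1
  ─────────────────
  a b c d e f g h


f5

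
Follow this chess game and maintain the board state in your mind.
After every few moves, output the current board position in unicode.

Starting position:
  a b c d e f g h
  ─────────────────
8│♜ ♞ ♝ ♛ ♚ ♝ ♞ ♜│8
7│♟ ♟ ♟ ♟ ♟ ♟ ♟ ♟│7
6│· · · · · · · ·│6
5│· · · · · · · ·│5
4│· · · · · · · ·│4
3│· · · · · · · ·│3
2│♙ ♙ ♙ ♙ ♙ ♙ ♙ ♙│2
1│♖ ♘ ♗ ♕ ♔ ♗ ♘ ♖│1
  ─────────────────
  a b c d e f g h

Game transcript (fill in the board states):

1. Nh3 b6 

  a b c d e f g h
  ─────────────────
8│♜ ♞ ♝ ♛ ♚ ♝ ♞ ♜│8
7│♟ · ♟ ♟ ♟ ♟ ♟ ♟│7
6│· ♟ · · · · · ·│6
5│· · · · · · · ·│5
4│· · · · · · · ·│4
3│· · · · · · · ♘│3
2│♙ ♙ ♙ ♙ ♙ ♙ ♙ ♙│2
1│♖ ♘ ♗ ♕ ♔ ♗ · ♖│1
  ─────────────────
  a b c d e f g h

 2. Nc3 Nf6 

  a b c d e f g h
  ─────────────────
8│♜ ♞ ♝ ♛ ♚ ♝ · ♜│8
7│♟ · ♟ ♟ ♟ ♟ ♟ ♟│7
6│· ♟ · · · ♞ · ·│6
5│· · · · · · · ·│5
4│· · · · · · · ·│4
3│· · ♘ · · · · ♘│3
2│♙ ♙ ♙ ♙ ♙ ♙ ♙ ♙│2
1│♖ · ♗ ♕ ♔ ♗ · ♖│1
  ─────────────────
  a b c d e f g h

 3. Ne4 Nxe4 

  a b c d e f g h
  ─────────────────
8│♜ ♞ ♝ ♛ ♚ ♝ · ♜│8
7│♟ · ♟ ♟ ♟ ♟ ♟ ♟│7
6│· ♟ · · · · · ·│6
5│· · · · · · · ·│5
4│· · · · ♞ · · ·│4
3│· · · · · · · ♘│3
2│♙ ♙ ♙ ♙ ♙ ♙ ♙ ♙│2
1│♖ · ♗ ♕ ♔ ♗ · ♖│1
  ─────────────────
  a b c d e f g h

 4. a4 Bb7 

  a b c d e f g h
  ─────────────────
8│♜ ♞ · ♛ ♚ ♝ · ♜│8
7│♟ ♝ ♟ ♟ ♟ ♟ ♟ ♟│7
6│· ♟ · · · · · ·│6
5│· · · · · · · ·│5
4│♙ · · · ♞ · · ·│4
3│· · · · · · · ♘│3
2│· ♙ ♙ ♙ ♙ ♙ ♙ ♙│2
1│♖ · ♗ ♕ ♔ ♗ · ♖│1
  ─────────────────
  a b c d e f g h

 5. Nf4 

  a b c d e f g h
  ─────────────────
8│♜ ♞ · ♛ ♚ ♝ · ♜│8
7│♟ ♝ ♟ ♟ ♟ ♟ ♟ ♟│7
6│· ♟ · · · · · ·│6
5│· · · · · · · ·│5
4│♙ · · · ♞ ♘ · ·│4
3│· · · · · · · ·│3
2│· ♙ ♙ ♙ ♙ ♙ ♙ ♙│2
1│♖ · ♗ ♕ ♔ ♗ · ♖│1
  ─────────────────
  a b c d e f g h


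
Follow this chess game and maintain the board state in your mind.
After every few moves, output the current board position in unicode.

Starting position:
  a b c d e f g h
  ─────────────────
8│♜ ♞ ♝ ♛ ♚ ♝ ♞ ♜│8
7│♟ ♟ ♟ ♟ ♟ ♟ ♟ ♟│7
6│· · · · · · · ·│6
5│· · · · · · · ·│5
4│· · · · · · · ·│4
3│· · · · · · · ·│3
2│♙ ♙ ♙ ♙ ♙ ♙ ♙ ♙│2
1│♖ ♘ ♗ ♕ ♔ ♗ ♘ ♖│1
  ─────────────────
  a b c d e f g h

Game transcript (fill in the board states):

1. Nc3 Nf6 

  a b c d e f g h
  ─────────────────
8│♜ ♞ ♝ ♛ ♚ ♝ · ♜│8
7│♟ ♟ ♟ ♟ ♟ ♟ ♟ ♟│7
6│· · · · · ♞ · ·│6
5│· · · · · · · ·│5
4│· · · · · · · ·│4
3│· · ♘ · · · · ·│3
2│♙ ♙ ♙ ♙ ♙ ♙ ♙ ♙│2
1│♖ · ♗ ♕ ♔ ♗ ♘ ♖│1
  ─────────────────
  a b c d e f g h

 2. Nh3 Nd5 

  a b c d e f g h
  ─────────────────
8│♜ ♞ ♝ ♛ ♚ ♝ · ♜│8
7│♟ ♟ ♟ ♟ ♟ ♟ ♟ ♟│7
6│· · · · · · · ·│6
5│· · · ♞ · · · ·│5
4│· · · · · · · ·│4
3│· · ♘ · · · · ♘│3
2│♙ ♙ ♙ ♙ ♙ ♙ ♙ ♙│2
1│♖ · ♗ ♕ ♔ ♗ · ♖│1
  ─────────────────
  a b c d e f g h

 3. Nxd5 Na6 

  a b c d e f g h
  ─────────────────
8│♜ · ♝ ♛ ♚ ♝ · ♜│8
7│♟ ♟ ♟ ♟ ♟ ♟ ♟ ♟│7
6│♞ · · · · · · ·│6
5│· · · ♘ · · · ·│5
4│· · · · · · · ·│4
3│· · · · · · · ♘│3
2│♙ ♙ ♙ ♙ ♙ ♙ ♙ ♙│2
1│♖ · ♗ ♕ ♔ ♗ · ♖│1
  ─────────────────
  a b c d e f g h

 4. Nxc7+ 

  a b c d e f g h
  ─────────────────
8│♜ · ♝ ♛ ♚ ♝ · ♜│8
7│♟ ♟ ♘ ♟ ♟ ♟ ♟ ♟│7
6│♞ · · · · · · ·│6
5│· · · · · · · ·│5
4│· · · · · · · ·│4
3│· · · · · · · ♘│3
2│♙ ♙ ♙ ♙ ♙ ♙ ♙ ♙│2
1│♖ · ♗ ♕ ♔ ♗ · ♖│1
  ─────────────────
  a b c d e f g h
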